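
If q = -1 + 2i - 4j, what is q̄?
-1 - 2i + 4j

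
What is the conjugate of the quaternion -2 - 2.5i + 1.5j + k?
-2 + 2.5i - 1.5j - k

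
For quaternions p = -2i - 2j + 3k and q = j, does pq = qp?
No: pq = 2 - 3i - 2k ≠ 2 + 3i + 2k = qp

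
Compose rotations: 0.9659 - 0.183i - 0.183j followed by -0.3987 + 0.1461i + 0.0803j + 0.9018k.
-0.3437 + 0.3791i - 0.0145j + 0.859k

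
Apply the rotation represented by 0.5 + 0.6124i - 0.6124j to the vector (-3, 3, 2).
(-4.225, 1.775, -1)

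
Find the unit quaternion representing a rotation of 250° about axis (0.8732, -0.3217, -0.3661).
-0.5736 + 0.7153i - 0.2635j - 0.2999k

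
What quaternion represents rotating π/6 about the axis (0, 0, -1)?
0.9659 - 0.2588k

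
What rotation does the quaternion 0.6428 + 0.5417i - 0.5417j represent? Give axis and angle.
axis = (√2/2, -√2/2, 0), θ = 100°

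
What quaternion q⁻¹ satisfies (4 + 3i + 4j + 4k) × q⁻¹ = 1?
0.0702 - 0.0526i - 0.0702j - 0.0702k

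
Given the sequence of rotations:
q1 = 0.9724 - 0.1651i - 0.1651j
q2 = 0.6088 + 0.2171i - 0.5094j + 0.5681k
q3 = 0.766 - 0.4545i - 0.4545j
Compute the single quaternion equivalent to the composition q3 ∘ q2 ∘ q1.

q2 · q1 = 0.5437 + 0.2044i - 0.6896j + 0.4325k
q3 · q2 · q1 = 0.196 - 0.2871i - 0.5788j + 0.7376k
0.196 - 0.2871i - 0.5788j + 0.7376k


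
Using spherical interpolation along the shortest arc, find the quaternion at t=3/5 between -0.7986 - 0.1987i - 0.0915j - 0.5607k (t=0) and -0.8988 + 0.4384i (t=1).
-0.9465 + 0.198i - 0.041j - 0.2514k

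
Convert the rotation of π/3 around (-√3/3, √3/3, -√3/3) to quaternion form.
0.866 - 0.2887i + 0.2887j - 0.2887k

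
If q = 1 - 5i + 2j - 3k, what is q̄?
1 + 5i - 2j + 3k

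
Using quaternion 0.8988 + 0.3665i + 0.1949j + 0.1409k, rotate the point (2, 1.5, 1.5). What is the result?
(2.283, 0.924, 1.56)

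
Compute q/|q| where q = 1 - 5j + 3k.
0.169 - 0.8452j + 0.5071k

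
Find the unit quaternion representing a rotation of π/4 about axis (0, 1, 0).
0.9239 + 0.3827j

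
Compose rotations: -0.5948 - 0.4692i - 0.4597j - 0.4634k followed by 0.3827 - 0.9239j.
-0.6523 + 0.2486i + 0.3736j - 0.6108k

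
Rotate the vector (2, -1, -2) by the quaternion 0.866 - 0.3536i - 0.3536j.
(2.475, -1.475, 0.838)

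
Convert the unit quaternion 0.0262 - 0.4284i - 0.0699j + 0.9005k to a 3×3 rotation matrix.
[[-0.6316, 0.0127, -0.7752], [0.1071, -0.9889, -0.1034], [-0.7679, -0.1483, 0.6232]]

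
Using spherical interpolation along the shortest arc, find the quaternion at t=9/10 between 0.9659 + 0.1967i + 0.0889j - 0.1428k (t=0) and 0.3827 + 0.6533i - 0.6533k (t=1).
0.4669 + 0.6284i + 0.0103j - 0.6221k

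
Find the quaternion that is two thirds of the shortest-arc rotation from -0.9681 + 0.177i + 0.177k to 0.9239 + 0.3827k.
-0.9775 + 0.0623i - 0.2016k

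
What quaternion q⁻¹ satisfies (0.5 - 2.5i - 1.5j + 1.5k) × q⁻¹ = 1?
0.0455 + 0.2273i + 0.1364j - 0.1364k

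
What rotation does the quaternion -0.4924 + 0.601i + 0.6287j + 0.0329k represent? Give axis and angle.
axis = (0.6905, 0.7223, 0.0378), θ = 239°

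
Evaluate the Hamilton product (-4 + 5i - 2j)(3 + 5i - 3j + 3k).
-43 - 11i - 9j - 17k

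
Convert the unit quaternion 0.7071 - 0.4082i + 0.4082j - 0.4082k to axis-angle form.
axis = (-√3/3, √3/3, -√3/3), θ = π/2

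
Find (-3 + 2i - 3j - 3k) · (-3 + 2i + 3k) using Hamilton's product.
14 - 21i - 3j + 6k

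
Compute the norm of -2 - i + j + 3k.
√15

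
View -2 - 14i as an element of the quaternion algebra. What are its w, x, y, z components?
-2 - 14i + 0j + 0k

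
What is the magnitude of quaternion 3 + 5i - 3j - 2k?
√47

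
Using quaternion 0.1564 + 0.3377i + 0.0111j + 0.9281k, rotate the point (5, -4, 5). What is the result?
(0.668, 4.867, 6.47)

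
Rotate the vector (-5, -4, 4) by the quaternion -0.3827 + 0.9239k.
(0.707, 6.364, 4)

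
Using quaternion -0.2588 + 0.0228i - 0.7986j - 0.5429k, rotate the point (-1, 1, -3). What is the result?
(-0.618, -2.472, 2.123)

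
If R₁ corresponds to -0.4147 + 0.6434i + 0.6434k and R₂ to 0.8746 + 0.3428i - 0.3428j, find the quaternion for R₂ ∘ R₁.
-0.5833 + 0.2i - 0.0784j + 0.7833k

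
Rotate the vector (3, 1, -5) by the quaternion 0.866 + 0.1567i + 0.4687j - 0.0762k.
(-2.014, 2.698, -4.865)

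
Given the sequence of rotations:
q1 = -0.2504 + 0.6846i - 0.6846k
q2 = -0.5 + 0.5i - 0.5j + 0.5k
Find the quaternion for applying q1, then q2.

q2 · q1 = 0.1252 - 0.1252i + 0.8098j + 0.5594k
0.1252 - 0.1252i + 0.8098j + 0.5594k


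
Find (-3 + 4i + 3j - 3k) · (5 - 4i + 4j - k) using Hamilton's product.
-14 + 41i + 19j + 16k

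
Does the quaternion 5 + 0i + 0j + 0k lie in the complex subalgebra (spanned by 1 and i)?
Yes. The quaternion 5 has j- and k-coefficients y = z = 0, so it lies in the complex subalgebra spanned by 1 and i.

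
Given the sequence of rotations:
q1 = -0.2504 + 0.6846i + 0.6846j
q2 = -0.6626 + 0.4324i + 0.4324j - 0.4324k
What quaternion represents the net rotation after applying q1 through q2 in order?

q2 · q1 = -0.4261 - 0.2659i - 0.8579j + 0.1083k
-0.4261 - 0.2659i - 0.8579j + 0.1083k


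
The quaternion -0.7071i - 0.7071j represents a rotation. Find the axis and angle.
axis = (-√2/2, -√2/2, 0), θ = π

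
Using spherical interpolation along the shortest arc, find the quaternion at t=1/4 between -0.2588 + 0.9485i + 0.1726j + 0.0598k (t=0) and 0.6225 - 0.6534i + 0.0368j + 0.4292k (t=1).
-0.3711 + 0.9175i + 0.1246j - 0.07k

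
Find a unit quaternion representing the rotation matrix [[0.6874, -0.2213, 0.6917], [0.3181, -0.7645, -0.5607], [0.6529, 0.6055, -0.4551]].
0.342 + 0.8525i + 0.0284j + 0.3943k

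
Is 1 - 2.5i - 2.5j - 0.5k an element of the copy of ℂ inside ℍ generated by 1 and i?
No. The quaternion 1 - 2.5i - 2.5j - 0.5k has j-coefficient y = -2.5 and k-coefficient z = -0.5, not both zero, so it does not lie in the complex subalgebra spanned by 1 and i.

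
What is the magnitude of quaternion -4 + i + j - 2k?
√22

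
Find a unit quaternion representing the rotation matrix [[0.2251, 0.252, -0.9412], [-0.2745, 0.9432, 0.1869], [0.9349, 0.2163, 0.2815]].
0.7826 + 0.0094i - 0.5993j - 0.1682k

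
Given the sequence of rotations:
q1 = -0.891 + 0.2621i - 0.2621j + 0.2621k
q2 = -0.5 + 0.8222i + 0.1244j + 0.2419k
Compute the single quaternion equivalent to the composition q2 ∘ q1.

q2 · q1 = 0.1992 - 0.7676i - 0.1319j - 0.5947k
0.1992 - 0.7676i - 0.1319j - 0.5947k


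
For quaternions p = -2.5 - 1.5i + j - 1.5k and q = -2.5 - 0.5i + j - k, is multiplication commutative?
No: pq = 3 + 5.5i - 5.75j + 5.25k ≠ 3 + 4.5i - 4.25j + 7.25k = qp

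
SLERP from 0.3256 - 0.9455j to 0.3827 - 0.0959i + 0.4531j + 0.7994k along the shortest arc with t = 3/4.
-0.2199 + 0.0817i - 0.6939j - 0.6808k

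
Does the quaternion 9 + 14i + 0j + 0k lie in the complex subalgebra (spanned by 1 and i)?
Yes. The quaternion 9 + 14i has j- and k-coefficients y = z = 0, so it lies in the complex subalgebra spanned by 1 and i.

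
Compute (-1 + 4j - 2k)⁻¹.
-0.0476 - 0.1905j + 0.0952k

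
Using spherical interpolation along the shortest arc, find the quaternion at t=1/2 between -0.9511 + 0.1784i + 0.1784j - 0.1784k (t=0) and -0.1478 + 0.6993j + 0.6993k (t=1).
-0.7276 + 0.1181i + 0.5811j + 0.3449k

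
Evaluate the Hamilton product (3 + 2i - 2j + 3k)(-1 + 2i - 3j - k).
-10 + 15i + j - 8k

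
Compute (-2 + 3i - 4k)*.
-2 - 3i + 4k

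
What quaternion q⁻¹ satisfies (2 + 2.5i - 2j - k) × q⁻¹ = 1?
0.1311 - 0.1639i + 0.1311j + 0.0656k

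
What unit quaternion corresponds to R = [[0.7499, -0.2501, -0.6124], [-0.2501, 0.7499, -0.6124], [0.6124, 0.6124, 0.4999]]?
0.866 + 0.3536i - 0.3536j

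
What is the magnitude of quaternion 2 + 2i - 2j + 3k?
√21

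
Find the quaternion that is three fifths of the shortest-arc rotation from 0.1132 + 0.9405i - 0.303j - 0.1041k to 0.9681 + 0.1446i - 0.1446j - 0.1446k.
0.7553 + 0.5816i - 0.258j - 0.1571k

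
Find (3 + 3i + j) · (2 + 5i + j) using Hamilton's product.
-10 + 21i + 5j - 2k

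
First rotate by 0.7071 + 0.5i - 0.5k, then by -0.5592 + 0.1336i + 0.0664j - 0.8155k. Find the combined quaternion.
-0.87 - 0.2183i - 0.294j - 0.3302k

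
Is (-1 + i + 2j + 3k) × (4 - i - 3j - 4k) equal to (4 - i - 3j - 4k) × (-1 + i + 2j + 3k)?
No: pq = 15 + 6i + 12j + 15k ≠ 15 + 4i + 10j + 17k = qp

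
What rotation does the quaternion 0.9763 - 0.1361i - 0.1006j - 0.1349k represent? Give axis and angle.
axis = (-0.6288, -0.4648, -0.6233), θ = 25°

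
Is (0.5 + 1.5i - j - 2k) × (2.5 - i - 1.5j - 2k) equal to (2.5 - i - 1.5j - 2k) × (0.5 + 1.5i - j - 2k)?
No: pq = -2.75 + 2.25i + 1.75j - 9.25k ≠ -2.75 + 4.25i - 8.25j - 2.75k = qp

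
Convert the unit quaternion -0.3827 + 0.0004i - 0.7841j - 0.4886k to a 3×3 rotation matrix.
[[-0.7071, -0.3746, 0.5998], [0.3733, 0.5225, 0.7665], [-0.6005, 0.7659, -0.2296]]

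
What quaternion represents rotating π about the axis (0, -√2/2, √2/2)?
-0.7071j + 0.7071k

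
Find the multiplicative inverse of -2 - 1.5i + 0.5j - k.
-0.2667 + 0.2i - 0.0667j + 0.1333k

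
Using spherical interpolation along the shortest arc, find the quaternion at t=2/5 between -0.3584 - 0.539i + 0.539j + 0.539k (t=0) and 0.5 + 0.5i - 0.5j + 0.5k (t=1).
-0.4863 - 0.6108i + 0.6108j + 0.1319k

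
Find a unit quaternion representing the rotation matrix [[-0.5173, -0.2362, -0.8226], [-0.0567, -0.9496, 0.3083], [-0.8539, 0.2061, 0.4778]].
0.0523 - 0.4885i + 0.1499j + 0.858k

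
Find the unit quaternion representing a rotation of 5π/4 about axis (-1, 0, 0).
-0.3827 - 0.9239i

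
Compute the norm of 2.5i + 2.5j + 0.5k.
3.571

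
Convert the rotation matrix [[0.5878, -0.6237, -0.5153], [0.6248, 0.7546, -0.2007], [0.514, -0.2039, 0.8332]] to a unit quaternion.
0.891 - 0.0009i - 0.2888j + 0.3503k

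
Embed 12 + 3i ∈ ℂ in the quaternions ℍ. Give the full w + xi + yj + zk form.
12 + 3i + 0j + 0k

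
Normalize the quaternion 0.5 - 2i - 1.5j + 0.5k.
0.1925 - 0.7698i - 0.5774j + 0.1925k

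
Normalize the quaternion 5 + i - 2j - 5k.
0.6742 + 0.1348i - 0.2697j - 0.6742k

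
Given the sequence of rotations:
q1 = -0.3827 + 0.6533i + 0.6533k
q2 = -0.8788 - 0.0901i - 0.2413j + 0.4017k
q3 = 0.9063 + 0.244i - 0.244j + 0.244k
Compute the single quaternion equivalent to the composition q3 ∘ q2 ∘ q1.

q2 · q1 = 0.1327 - 0.6973i + 0.4136j - 0.5702k
q3 · q2 · q1 = 0.5305 - 0.5614i + 0.3115j - 0.5536k
0.5305 - 0.5614i + 0.3115j - 0.5536k


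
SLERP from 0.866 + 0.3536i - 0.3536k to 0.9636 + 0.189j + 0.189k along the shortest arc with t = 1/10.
0.8963 + 0.3233i + 0.0205j - 0.3028k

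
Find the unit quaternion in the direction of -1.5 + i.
-0.8321 + 0.5547i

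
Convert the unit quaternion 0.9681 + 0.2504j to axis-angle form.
axis = (0, 1, 0), θ = 29°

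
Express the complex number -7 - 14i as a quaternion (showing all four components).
-7 - 14i + 0j + 0k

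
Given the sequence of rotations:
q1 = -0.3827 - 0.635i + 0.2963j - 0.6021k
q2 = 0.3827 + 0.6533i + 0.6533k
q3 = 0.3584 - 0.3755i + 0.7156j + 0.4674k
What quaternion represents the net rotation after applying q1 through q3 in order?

q2 · q1 = 0.6617 - 0.6866i + 0.0919j - 0.2869k
q3 · q2 · q1 = 0.0477 - 0.7428i + 0.0778j + 0.6633k
0.0477 - 0.7428i + 0.0778j + 0.6633k


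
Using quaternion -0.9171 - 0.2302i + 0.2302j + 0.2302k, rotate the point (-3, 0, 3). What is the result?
(-3.949, 0.636, 1.415)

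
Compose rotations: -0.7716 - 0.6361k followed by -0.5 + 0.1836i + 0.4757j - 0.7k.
-0.0595 - 0.4443i - 0.2503j + 0.8582k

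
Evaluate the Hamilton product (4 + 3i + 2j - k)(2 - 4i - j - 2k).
20 - 15i + 10j - 5k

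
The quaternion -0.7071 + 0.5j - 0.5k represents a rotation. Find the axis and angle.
axis = (0, √2/2, -√2/2), θ = 3π/2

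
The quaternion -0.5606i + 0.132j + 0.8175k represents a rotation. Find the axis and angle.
axis = (-0.5606, 0.132, 0.8175), θ = π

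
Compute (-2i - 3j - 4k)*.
2i + 3j + 4k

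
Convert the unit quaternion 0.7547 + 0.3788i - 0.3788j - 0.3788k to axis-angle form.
axis = (√3/3, -√3/3, -√3/3), θ = 82°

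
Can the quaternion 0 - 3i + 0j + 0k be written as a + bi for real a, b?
Yes. The quaternion -3i has j- and k-coefficients y = z = 0, so it lies in the complex subalgebra spanned by 1 and i.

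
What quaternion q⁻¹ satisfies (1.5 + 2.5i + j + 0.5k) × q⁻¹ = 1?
0.1538 - 0.2564i - 0.1026j - 0.0513k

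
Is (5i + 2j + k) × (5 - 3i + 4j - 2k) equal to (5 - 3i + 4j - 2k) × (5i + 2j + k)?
No: pq = 9 + 17i + 17j + 31k ≠ 9 + 33i + 3j - 21k = qp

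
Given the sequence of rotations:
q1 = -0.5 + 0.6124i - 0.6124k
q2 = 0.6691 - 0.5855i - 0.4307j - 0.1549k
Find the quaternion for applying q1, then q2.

q2 · q1 = -0.0709 + 0.9663i - 0.2381j - 0.0685k
-0.0709 + 0.9663i - 0.2381j - 0.0685k


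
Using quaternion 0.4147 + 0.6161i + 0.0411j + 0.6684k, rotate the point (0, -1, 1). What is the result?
(1.361, 0.197, -0.328)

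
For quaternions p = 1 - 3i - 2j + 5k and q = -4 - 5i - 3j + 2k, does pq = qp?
No: pq = -35 + 18i - 14j - 19k ≠ -35 - 4i + 24j - 17k = qp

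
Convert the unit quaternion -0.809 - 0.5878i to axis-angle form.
axis = (-1, 0, 0), θ = 288°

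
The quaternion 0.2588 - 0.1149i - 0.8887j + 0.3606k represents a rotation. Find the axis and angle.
axis = (-0.119, -0.92, 0.3733), θ = 5π/6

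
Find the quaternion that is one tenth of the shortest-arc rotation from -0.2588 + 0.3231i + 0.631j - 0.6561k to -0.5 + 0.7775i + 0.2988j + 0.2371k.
-0.3064 + 0.4017i + 0.6316j - 0.588k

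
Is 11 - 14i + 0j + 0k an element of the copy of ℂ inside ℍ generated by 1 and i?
Yes. The quaternion 11 - 14i has j- and k-coefficients y = z = 0, so it lies in the complex subalgebra spanned by 1 and i.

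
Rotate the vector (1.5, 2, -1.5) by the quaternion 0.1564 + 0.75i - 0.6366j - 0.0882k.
(-1.097, -1.571, 2.197)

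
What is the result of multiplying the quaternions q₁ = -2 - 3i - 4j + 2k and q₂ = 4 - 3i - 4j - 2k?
-29 + 10i - 20j + 12k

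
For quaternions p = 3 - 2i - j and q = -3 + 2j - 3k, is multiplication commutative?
No: pq = -7 + 9i + 3j - 13k ≠ -7 + 3i + 15j - 5k = qp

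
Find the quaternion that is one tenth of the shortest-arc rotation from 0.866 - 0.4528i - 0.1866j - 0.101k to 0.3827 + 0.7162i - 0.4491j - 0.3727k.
0.8963 - 0.3359i - 0.2463j - 0.1521k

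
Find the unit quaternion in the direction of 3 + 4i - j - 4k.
0.4629 + 0.6172i - 0.1543j - 0.6172k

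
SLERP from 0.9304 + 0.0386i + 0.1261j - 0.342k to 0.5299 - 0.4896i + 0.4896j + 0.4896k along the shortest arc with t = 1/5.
0.9516 - 0.0906i + 0.2352j - 0.1757k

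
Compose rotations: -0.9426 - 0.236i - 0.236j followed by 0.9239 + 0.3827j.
-0.7806 - 0.218i - 0.5788j + 0.0903k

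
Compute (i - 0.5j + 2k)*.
-i + 0.5j - 2k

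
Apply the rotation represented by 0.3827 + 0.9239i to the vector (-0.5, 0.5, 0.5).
(-0.5, -0.707, 0)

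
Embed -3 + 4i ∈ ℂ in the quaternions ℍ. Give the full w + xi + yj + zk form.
-3 + 4i + 0j + 0k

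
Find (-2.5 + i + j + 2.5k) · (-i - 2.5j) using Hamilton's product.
3.5 + 8.75i + 3.75j - 1.5k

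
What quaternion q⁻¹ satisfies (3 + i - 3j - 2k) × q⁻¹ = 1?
0.1304 - 0.0435i + 0.1304j + 0.087k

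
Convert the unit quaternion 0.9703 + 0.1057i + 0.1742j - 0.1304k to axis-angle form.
axis = (0.4369, 0.7201, -0.539), θ = 28°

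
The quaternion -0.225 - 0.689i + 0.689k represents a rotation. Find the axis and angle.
axis = (-√2/2, 0, √2/2), θ = 206°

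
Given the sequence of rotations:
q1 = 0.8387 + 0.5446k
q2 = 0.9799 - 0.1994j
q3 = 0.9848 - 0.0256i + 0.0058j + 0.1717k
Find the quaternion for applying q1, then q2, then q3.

q2 · q1 = 0.8218 - 0.1086i - 0.1672j + 0.5337k
q3 · q2 · q1 = 0.7159 - 0.0962i - 0.1649j + 0.6716k
0.7159 - 0.0962i - 0.1649j + 0.6716k


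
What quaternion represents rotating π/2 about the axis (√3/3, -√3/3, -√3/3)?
0.7071 + 0.4082i - 0.4082j - 0.4082k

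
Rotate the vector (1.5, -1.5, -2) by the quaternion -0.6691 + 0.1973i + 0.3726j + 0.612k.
(-0.975, -2.708, -0.467)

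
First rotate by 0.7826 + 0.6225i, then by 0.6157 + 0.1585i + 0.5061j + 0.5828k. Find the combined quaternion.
0.3832 + 0.5073i + 0.7589j + 0.1411k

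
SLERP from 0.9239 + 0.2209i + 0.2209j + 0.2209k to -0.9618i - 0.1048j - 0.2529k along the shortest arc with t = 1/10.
0.8806 + 0.3384i + 0.2245j + 0.2442k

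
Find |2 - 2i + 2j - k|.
√13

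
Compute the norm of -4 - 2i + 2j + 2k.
√28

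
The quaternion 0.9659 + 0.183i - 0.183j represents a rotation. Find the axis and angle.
axis = (√2/2, -√2/2, 0), θ = π/6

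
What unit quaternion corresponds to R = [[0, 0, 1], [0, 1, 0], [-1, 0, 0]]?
0.7071 + 0.7071j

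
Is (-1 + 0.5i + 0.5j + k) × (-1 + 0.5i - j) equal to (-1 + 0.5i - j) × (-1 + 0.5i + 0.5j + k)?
No: pq = 1.25 + j - 1.75k ≠ 1.25 - 2i - 0.25k = qp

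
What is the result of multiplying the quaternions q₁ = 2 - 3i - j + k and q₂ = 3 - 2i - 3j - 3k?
-7i - 20j + 4k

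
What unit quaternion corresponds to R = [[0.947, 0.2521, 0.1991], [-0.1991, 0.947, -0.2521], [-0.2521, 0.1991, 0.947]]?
0.9799 + 0.1151i + 0.1151j - 0.1151k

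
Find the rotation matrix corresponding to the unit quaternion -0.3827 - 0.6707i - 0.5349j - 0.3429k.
[[0.1926, 0.4551, 0.8694], [0.98, -0.1348, -0.1465], [0.0506, 0.8802, -0.4719]]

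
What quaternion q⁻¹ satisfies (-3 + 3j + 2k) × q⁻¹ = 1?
-0.1364 - 0.1364j - 0.0909k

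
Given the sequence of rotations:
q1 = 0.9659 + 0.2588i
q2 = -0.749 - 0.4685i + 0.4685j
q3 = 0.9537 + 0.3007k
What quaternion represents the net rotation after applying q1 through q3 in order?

q2 · q1 = -0.6022 - 0.6464i + 0.4525j - 0.1212k
q3 · q2 · q1 = -0.5379 - 0.7525i + 0.2372j - 0.2967k
-0.5379 - 0.7525i + 0.2372j - 0.2967k


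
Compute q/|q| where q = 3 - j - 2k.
0.8018 - 0.2673j - 0.5345k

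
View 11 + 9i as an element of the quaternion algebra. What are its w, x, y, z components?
11 + 9i + 0j + 0k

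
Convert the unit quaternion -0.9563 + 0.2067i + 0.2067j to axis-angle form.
axis = (√2/2, √2/2, 0), θ = 326°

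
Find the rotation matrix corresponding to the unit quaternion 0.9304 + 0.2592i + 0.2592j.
[[0.8656, 0.1344, 0.4823], [0.1344, 0.8656, -0.4823], [-0.4823, 0.4823, 0.7313]]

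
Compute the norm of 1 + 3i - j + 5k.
6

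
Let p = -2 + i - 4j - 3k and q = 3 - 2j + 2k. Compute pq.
-8 - 11i - 10j - 15k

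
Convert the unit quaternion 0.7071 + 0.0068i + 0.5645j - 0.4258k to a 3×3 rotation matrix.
[[0.0001, 0.6098, 0.7925], [-0.5945, 0.6373, -0.4903], [-0.8041, -0.4711, 0.3626]]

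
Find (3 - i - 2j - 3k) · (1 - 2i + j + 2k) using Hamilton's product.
9 - 8i + 9j - 2k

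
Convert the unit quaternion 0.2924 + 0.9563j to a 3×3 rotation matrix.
[[-0.829, 0, 0.5592], [0, 1, 0], [-0.5592, 0, -0.829]]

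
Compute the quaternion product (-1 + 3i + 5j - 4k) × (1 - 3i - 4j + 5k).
48 + 15i + 6j - 6k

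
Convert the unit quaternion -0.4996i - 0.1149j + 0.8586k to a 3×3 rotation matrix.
[[-0.5008, 0.1148, -0.8579], [0.1148, -0.9736, -0.1973], [-0.8579, -0.1973, 0.4744]]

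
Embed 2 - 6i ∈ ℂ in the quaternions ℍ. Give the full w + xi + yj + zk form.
2 - 6i + 0j + 0k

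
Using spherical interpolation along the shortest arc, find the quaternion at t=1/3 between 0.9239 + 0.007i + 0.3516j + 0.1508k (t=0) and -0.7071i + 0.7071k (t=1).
0.7709 - 0.3285i + 0.2934j + 0.4601k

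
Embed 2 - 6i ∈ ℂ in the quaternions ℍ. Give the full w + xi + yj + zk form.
2 - 6i + 0j + 0k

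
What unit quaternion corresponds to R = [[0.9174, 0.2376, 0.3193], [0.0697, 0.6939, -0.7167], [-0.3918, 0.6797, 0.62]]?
0.8988 + 0.3884i + 0.1978j - 0.0467k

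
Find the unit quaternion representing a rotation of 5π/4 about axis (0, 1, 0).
-0.3827 + 0.9239j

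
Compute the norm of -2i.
2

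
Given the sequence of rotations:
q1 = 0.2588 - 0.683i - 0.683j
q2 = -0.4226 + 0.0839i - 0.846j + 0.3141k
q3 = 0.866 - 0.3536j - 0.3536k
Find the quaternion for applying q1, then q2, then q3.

q2 · q1 = -0.6299 + 0.5249i - 0.1448j - 0.5538k
q3 · q2 · q1 = -0.7925 + 0.5992i - 0.0883j - 0.0713k
-0.7925 + 0.5992i - 0.0883j - 0.0713k


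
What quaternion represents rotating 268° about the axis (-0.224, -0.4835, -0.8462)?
-0.6947 - 0.1611i - 0.3478j - 0.6087k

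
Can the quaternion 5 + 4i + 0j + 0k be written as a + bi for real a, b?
Yes. The quaternion 5 + 4i has j- and k-coefficients y = z = 0, so it lies in the complex subalgebra spanned by 1 and i.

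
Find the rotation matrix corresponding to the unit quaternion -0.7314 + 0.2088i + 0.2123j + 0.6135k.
[[0.1571, 0.9861, -0.0544], [-0.8088, 0.16, 0.5659], [0.5668, -0.0449, 0.8227]]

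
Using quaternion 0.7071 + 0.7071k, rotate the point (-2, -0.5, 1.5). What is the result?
(0.5, -2, 1.5)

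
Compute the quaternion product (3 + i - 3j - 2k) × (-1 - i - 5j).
-17 - 14i - 10j - 6k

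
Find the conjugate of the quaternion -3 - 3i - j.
-3 + 3i + j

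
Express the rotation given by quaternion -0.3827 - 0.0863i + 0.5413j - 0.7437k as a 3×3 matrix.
[[-0.6922, -0.6627, -0.2859], [0.4758, -0.1211, -0.8712], [0.5427, -0.7391, 0.3991]]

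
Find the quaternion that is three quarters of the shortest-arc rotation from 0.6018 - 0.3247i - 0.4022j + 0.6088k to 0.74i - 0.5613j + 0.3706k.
0.205 + 0.5339i - 0.6259j + 0.5302k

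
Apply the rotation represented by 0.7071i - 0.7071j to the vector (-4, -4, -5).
(4, 4, 5)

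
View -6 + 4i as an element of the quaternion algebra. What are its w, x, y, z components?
-6 + 4i + 0j + 0k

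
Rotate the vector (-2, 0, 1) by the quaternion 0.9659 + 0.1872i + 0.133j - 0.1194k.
(-1.66, -0.032, 1.498)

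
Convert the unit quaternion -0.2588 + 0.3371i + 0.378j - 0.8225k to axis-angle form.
axis = (0.349, 0.3913, -0.8515), θ = 7π/6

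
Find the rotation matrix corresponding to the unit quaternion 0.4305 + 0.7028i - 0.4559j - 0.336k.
[[0.3585, -0.3515, -0.8648], [-0.9301, -0.2136, -0.2987], [-0.0798, 0.9115, -0.4035]]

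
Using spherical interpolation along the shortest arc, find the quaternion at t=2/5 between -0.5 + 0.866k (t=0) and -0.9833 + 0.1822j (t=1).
-0.8034 + 0.0858j + 0.5892k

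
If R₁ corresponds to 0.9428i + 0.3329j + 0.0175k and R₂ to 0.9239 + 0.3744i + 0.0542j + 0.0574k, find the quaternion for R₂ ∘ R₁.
-0.372 + 0.8529i + 0.3551j + 0.0897k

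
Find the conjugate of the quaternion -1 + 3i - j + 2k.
-1 - 3i + j - 2k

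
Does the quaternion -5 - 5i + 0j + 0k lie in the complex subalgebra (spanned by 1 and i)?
Yes. The quaternion -5 - 5i has j- and k-coefficients y = z = 0, so it lies in the complex subalgebra spanned by 1 and i.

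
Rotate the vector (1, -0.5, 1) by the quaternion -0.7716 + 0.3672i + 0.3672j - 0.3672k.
(-0.227, 0.903, 1.176)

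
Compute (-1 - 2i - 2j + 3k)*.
-1 + 2i + 2j - 3k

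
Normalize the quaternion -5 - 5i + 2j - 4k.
-0.5976 - 0.5976i + 0.239j - 0.4781k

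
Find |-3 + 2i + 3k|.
√22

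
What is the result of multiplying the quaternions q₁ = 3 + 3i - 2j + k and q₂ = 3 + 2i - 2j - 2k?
1 + 21i - 4j - 5k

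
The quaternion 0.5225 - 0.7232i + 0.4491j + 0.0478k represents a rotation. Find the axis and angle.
axis = (-0.8482, 0.5267, 0.0561), θ = 117°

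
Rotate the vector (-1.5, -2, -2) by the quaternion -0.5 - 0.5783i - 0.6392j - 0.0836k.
(-3.036, -0.926, 0.415)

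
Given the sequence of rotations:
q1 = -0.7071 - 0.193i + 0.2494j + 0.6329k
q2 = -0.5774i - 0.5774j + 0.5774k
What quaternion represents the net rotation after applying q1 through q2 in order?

q2 · q1 = -0.3329 - 0.1012i + 0.6623j - 0.6637k
-0.3329 - 0.1012i + 0.6623j - 0.6637k


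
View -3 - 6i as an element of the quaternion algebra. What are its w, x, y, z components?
-3 - 6i + 0j + 0k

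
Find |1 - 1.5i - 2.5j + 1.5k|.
3.428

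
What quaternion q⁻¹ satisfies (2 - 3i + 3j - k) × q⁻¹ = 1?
0.087 + 0.1304i - 0.1304j + 0.0435k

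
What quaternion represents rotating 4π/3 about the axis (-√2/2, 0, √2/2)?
-0.5 - 0.6124i + 0.6124k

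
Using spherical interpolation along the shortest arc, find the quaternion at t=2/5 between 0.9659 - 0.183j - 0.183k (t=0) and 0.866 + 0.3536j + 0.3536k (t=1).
0.9986 + 0.037j + 0.037k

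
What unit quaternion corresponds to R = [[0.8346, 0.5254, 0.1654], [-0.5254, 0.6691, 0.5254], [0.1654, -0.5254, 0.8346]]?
0.9136 - 0.2876i - 0.2876k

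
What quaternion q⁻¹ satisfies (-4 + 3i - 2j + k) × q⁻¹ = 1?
-0.1333 - 0.1i + 0.0667j - 0.0333k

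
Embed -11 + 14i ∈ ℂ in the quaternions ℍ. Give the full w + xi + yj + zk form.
-11 + 14i + 0j + 0k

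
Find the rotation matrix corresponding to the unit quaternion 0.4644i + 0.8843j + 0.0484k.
[[-0.5687, 0.8213, 0.045], [0.8213, 0.564, 0.0856], [0.045, 0.0856, -0.9953]]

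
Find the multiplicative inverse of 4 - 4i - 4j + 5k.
0.0548 + 0.0548i + 0.0548j - 0.0685k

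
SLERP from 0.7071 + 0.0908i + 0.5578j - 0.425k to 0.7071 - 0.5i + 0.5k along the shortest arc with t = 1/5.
0.8272 - 0.0534i + 0.5018j - 0.2472k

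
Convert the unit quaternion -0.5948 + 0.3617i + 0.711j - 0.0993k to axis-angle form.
axis = (0.4499, 0.8845, -0.1235), θ = 253°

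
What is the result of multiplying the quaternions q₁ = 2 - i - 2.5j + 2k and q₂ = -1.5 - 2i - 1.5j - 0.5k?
-7.75 + 1.75i - 3.75j - 7.5k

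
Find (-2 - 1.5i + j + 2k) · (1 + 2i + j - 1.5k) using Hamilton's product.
3 - 9i + 0.75j + 1.5k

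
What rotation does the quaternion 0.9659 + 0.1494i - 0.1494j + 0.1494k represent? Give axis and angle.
axis = (√3/3, -√3/3, √3/3), θ = π/6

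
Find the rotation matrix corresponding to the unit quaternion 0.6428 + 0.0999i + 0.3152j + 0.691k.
[[-0.1537, -0.8254, 0.5433], [0.9513, 0.0251, 0.3072], [-0.2672, 0.564, 0.7813]]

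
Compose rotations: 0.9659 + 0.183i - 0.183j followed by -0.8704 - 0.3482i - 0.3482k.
-0.777 - 0.5593i + 0.0956j - 0.2726k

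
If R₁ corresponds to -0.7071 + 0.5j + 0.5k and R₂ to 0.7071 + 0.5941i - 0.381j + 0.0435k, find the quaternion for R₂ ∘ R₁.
-0.3312 - 0.6323i + 0.3259j + 0.6198k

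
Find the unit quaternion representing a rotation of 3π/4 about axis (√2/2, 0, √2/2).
0.3827 + 0.6533i + 0.6533k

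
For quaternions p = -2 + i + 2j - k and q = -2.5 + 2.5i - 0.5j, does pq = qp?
No: pq = 3.5 - 8i - 6.5j - 3k ≠ 3.5 - 7i - 1.5j + 8k = qp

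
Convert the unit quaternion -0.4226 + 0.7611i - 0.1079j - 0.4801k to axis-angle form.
axis = (0.8398, -0.1191, -0.5297), θ = 230°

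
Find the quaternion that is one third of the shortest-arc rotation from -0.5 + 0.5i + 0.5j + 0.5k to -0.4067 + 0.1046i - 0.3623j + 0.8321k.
-0.5332 + 0.4135i + 0.2284j + 0.7018k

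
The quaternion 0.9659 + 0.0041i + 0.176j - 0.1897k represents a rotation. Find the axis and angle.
axis = (0.0158, 0.6801, -0.733), θ = π/6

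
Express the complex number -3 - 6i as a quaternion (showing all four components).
-3 - 6i + 0j + 0k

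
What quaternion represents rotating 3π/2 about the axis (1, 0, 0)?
-0.7071 + 0.7071i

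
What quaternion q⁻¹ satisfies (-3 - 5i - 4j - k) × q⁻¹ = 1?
-0.0588 + 0.098i + 0.0784j + 0.0196k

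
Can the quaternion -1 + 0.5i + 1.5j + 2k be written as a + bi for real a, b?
No. The quaternion -1 + 0.5i + 1.5j + 2k has j-coefficient y = 1.5 and k-coefficient z = 2, not both zero, so it does not lie in the complex subalgebra spanned by 1 and i.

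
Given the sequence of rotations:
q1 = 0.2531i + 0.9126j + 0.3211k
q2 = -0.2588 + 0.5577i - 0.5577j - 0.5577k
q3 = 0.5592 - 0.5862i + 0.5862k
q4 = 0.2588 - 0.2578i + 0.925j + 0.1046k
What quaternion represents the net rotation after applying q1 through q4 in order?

q2 · q1 = 0.5469 + 0.2644i - 0.5564j + 0.567k
q3 · q2 · q1 = 0.1284 + 0.1534i + 0.1762j + 0.9638k
q4 · q3 · q2 · q1 = -0.191 + 0.8797i + 0.4289j + 0.0755k
-0.191 + 0.8797i + 0.4289j + 0.0755k


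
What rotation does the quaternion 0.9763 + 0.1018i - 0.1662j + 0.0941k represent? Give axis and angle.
axis = (0.4704, -0.7679, 0.4348), θ = 25°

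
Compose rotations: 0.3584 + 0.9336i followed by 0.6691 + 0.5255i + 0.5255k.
-0.2508 + 0.813i + 0.4906j + 0.1883k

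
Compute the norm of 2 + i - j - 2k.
√10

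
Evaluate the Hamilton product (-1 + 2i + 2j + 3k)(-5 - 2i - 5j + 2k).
13 + 11i - 15j - 23k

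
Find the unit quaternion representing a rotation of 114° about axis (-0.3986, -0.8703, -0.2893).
0.5446 - 0.3343i - 0.7299j - 0.2426k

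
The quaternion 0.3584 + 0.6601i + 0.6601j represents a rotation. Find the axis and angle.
axis = (√2/2, √2/2, 0), θ = 138°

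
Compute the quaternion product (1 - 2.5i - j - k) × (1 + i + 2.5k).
6 - 4i + 4.25j + 2.5k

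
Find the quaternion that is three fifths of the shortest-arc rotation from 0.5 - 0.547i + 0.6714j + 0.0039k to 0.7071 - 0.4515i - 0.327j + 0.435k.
0.7428 - 0.5862i + 0.1001j + 0.3077k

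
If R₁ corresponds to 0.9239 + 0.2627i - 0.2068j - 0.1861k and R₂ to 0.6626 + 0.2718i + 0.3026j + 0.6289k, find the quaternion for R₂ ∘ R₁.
0.7204 + 0.4989i + 0.3583j + 0.322k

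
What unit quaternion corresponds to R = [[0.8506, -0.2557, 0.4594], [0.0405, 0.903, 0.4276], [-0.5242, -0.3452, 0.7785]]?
0.9397 - 0.2056i + 0.2617j + 0.0788k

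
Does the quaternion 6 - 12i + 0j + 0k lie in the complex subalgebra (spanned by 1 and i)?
Yes. The quaternion 6 - 12i has j- and k-coefficients y = z = 0, so it lies in the complex subalgebra spanned by 1 and i.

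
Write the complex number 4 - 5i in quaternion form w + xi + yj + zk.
4 - 5i + 0j + 0k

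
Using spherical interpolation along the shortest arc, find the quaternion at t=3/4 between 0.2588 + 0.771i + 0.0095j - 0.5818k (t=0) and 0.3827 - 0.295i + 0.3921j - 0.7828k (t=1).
0.4072 - 0.0017i + 0.3349j - 0.8497k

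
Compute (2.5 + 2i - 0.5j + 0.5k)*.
2.5 - 2i + 0.5j - 0.5k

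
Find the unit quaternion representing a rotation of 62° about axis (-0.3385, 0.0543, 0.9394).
0.8572 - 0.1743i + 0.028j + 0.4838k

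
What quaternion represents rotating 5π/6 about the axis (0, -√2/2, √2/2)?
0.2588 - 0.683j + 0.683k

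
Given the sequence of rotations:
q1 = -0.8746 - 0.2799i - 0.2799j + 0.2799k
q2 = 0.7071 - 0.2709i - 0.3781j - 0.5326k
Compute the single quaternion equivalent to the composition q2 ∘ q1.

q2 · q1 = -0.651 - 0.2159i + 0.3577j + 0.6337k
-0.651 - 0.2159i + 0.3577j + 0.6337k


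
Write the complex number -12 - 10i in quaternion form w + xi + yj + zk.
-12 - 10i + 0j + 0k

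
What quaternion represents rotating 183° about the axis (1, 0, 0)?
-0.0262 + 0.9997i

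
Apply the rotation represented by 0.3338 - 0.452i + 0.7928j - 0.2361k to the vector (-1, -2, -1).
(0.744, -0.013, 2.334)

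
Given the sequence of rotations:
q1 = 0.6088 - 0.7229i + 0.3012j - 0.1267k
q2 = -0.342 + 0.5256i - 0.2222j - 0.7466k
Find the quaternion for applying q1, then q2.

q2 · q1 = 0.1441 + 0.8202i + 0.368j - 0.4135k
0.1441 + 0.8202i + 0.368j - 0.4135k


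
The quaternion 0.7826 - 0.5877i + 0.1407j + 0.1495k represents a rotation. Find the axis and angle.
axis = (-0.9441, 0.226, 0.2402), θ = 77°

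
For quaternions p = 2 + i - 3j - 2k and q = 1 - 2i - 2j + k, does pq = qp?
No: pq = -10i - 4j - 8k ≠ 4i - 10j + 8k = qp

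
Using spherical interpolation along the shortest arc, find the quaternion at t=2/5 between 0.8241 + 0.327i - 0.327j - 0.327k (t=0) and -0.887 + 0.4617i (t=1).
0.9517 + 0.0064i - 0.217j - 0.217k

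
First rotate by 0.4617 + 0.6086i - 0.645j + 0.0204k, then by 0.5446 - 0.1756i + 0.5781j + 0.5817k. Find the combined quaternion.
0.7193 + 0.6374i + 0.2732j + 0.0411k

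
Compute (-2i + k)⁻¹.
0.4i - 0.2k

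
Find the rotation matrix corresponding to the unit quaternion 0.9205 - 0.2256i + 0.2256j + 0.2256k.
[[0.7964, -0.5171, 0.3135], [0.3135, 0.7964, 0.5171], [-0.5171, -0.3135, 0.7964]]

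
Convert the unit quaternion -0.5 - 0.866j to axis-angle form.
axis = (0, -1, 0), θ = 4π/3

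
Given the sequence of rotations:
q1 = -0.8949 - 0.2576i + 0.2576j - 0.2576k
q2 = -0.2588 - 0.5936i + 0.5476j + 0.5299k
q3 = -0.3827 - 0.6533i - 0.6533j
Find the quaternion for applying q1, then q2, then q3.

q2 · q1 = 0.0741 + 0.3203i - 0.8461j - 0.4194k
q3 · q2 · q1 = -0.3719 + 0.103i + 0.0014j + 0.9225k
-0.3719 + 0.103i + 0.0014j + 0.9225k


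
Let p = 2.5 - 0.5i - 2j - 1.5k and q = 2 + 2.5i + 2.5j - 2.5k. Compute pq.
7.5 + 14i - 2.75j - 5.5k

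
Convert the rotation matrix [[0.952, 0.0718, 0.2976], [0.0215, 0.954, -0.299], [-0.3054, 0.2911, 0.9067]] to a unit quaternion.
0.9763 + 0.1511i + 0.1544j - 0.0129k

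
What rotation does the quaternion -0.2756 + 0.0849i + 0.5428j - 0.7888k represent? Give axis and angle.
axis = (0.0883, 0.5647, -0.8206), θ = 212°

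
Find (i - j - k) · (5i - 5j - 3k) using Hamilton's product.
-13 - 2i - 2j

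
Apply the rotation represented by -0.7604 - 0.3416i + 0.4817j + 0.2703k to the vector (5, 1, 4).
(-1.638, -4.117, 4.73)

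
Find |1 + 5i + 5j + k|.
√52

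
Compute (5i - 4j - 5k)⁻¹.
-0.0758i + 0.0606j + 0.0758k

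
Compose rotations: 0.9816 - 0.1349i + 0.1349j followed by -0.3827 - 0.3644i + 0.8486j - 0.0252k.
-0.5393 - 0.3027i + 0.7848j + 0.0406k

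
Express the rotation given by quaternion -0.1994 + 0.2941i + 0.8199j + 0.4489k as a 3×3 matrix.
[[-0.7475, 0.6613, -0.0629], [0.3032, 0.424, 0.8534], [0.591, 0.6188, -0.5175]]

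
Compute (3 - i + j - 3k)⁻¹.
0.15 + 0.05i - 0.05j + 0.15k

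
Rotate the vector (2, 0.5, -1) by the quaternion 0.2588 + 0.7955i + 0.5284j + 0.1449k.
(0.678, 1.936, 1.021)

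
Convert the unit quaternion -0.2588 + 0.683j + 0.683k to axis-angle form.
axis = (0, √2/2, √2/2), θ = 7π/6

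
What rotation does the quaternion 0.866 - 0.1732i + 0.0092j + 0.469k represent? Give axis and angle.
axis = (-0.3464, 0.0184, 0.9379), θ = π/3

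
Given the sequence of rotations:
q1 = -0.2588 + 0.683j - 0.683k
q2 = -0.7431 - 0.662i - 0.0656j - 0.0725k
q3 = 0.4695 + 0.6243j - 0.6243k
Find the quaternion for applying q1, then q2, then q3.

q2 · q1 = 0.1876 + 0.2656i - 0.9427j + 0.0742k
q3 · q2 · q1 = 0.7229 - 0.4175i - 0.4913j - 0.2481k
0.7229 - 0.4175i - 0.4913j - 0.2481k


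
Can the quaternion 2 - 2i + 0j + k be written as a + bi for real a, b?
No. The quaternion 2 - 2i + k has j-coefficient y = 0 and k-coefficient z = 1, not both zero, so it does not lie in the complex subalgebra spanned by 1 and i.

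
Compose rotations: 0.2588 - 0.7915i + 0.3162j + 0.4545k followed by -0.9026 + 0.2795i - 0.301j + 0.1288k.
0.0243 + 0.6092i - 0.5923j - 0.5268k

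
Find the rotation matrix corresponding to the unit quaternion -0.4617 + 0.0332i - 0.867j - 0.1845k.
[[-0.5715, -0.2279, 0.7883], [0.1128, 0.9297, 0.3506], [-0.8128, 0.2893, -0.5056]]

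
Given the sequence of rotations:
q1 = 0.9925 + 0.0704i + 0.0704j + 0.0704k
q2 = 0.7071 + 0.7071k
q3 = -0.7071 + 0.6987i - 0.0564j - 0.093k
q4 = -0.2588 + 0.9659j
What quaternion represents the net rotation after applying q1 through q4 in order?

q2 · q1 = 0.652 + 0.0996j + 0.7516k
q3 · q2 · q1 = -0.3855 + 0.4224i - 0.6323j - 0.5225k
q4 · q3 · q2 · q1 = 0.7105 - 0.614i - 0.2087j - 0.2728k
0.7105 - 0.614i - 0.2087j - 0.2728k


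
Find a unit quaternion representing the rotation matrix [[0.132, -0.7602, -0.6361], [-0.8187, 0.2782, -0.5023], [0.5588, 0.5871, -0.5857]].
-0.454 - 0.5999i + 0.658j + 0.0322k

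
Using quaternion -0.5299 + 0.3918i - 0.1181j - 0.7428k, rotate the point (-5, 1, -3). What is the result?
(1.148, -5.656, 1.301)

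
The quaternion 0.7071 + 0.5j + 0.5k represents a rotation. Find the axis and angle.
axis = (0, √2/2, √2/2), θ = π/2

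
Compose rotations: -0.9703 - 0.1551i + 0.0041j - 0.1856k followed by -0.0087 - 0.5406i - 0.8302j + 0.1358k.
-0.0468 + 0.6794i + 0.6841j - 0.2611k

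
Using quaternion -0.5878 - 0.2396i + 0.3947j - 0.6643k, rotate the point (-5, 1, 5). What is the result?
(-0.728, -6.987, -1.286)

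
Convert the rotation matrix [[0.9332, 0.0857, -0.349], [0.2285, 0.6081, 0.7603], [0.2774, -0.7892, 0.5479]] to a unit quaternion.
0.8788 - 0.4408i - 0.1782j + 0.0406k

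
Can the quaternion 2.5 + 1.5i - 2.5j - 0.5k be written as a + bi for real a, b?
No. The quaternion 2.5 + 1.5i - 2.5j - 0.5k has j-coefficient y = -2.5 and k-coefficient z = -0.5, not both zero, so it does not lie in the complex subalgebra spanned by 1 and i.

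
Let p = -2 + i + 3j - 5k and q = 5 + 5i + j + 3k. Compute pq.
-3 + 9i - 15j - 45k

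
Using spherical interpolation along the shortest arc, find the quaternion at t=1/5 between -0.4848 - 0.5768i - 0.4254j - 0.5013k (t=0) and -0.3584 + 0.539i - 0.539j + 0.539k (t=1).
-0.342 - 0.6764i - 0.2374j - 0.6076k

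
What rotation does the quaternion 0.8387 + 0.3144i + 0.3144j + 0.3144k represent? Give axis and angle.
axis = (√3/3, √3/3, √3/3), θ = 66°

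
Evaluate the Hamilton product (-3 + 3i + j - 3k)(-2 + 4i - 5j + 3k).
8 - 30i - 8j - 22k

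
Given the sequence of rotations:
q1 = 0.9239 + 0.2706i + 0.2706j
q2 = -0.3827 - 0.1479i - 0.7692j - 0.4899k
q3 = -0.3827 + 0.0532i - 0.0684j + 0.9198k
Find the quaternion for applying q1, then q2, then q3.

q2 · q1 = -0.1054 - 0.1076i - 0.9468j - 0.2845k
q3 · q2 · q1 = 0.243 + 0.9259i + 0.2857j - 0.0458k
0.243 + 0.9259i + 0.2857j - 0.0458k


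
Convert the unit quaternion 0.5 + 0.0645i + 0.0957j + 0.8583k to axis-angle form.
axis = (0.0745, 0.1105, 0.9911), θ = 2π/3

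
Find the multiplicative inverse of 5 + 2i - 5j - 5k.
0.0633 - 0.0253i + 0.0633j + 0.0633k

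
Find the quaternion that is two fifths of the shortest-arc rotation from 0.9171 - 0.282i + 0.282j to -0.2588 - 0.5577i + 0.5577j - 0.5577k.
0.5723 - 0.5355i + 0.5355j - 0.3146k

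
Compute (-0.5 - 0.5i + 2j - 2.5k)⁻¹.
-0.0465 + 0.0465i - 0.186j + 0.2326k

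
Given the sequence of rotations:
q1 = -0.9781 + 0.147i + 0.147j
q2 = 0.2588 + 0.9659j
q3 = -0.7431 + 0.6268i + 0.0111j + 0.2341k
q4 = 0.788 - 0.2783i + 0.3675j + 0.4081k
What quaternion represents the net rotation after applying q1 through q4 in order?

q2 · q1 = -0.3951 + 0.038i - 0.9067j - 0.142k
q3 · q2 · q1 = 0.3131 - 0.0652i + 0.7673j - 0.5557k
q4 · q3 · q2 · q1 = 0.1734 - 0.6559i + 0.5384j - 0.4997k
0.1734 - 0.6559i + 0.5384j - 0.4997k


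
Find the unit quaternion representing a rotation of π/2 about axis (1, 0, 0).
0.7071 + 0.7071i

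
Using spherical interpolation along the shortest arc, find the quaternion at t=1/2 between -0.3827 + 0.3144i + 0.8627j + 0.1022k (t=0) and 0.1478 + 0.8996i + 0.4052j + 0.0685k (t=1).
-0.132 + 0.6823i + 0.7126j + 0.0959k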